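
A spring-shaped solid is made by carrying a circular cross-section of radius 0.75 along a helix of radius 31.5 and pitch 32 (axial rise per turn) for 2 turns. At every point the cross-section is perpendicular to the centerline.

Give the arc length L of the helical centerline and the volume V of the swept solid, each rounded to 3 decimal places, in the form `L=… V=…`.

2πR = 2π·31.5 = 197.920337
per-turn = √(197.920337² + 32²) = √(39172.4599 + 1024) = √40196.4599 = 200.490548
L = 2 × 200.490548 = 400.981096
V = π·0.75² × L = 1.767146 × 400.981096 = 708.592087

L=400.981 V=708.592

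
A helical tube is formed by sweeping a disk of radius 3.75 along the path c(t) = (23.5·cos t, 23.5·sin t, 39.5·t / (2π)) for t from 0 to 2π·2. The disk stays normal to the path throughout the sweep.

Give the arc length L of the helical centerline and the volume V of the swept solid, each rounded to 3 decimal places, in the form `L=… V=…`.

L=305.694 V=13505.147

2πR = 2π·23.5 = 147.654855
per-turn = √(147.654855² + 39.5²) = √(21801.9561 + 1560.25) = √23362.2061 = 152.847002
L = 2 × 152.847002 = 305.694005
V = π·3.75² × L = 44.178647 × 305.694005 = 13505.147428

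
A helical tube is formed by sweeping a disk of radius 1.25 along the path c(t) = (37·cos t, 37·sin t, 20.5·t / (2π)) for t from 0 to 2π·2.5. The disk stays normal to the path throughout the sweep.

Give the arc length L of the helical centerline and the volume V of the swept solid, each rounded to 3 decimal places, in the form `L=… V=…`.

2πR = 2π·37 = 232.477856
per-turn = √(232.477856² + 20.5²) = √(54045.9537 + 420.25) = √54466.2037 = 233.379956
L = 2.5 × 233.379956 = 583.449889
V = π·1.25² × L = 4.908739 × 583.449889 = 2864.002946

L=583.450 V=2864.003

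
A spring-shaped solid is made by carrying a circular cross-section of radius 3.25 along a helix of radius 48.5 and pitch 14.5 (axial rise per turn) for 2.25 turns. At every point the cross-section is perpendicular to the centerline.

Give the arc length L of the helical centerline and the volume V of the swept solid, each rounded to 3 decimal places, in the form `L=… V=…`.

2πR = 2π·48.5 = 304.734487
per-turn = √(304.734487² + 14.5²) = √(92863.1078 + 210.25) = √93073.3578 = 305.079265
L = 2.25 × 305.079265 = 686.428346
V = π·3.25² × L = 33.183072 × 686.428346 = 22777.801498

L=686.428 V=22777.801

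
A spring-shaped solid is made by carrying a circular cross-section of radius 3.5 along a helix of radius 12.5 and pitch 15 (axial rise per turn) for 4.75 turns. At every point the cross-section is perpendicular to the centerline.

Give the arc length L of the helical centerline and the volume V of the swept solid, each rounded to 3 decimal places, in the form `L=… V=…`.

2πR = 2π·12.5 = 78.539816
per-turn = √(78.539816² + 15²) = √(6168.5028 + 225) = √6393.5028 = 79.959382
L = 4.75 × 79.959382 = 379.807064
V = π·3.5² × L = 38.484510 × 379.807064 = 14616.688752

L=379.807 V=14616.689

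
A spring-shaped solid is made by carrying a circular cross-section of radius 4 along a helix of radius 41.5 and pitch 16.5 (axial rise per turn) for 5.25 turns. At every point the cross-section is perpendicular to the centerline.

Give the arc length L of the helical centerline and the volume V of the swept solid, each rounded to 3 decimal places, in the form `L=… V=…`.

2πR = 2π·41.5 = 260.752190
per-turn = √(260.752190² + 16.5²) = √(67991.7047 + 272.25) = √68263.9547 = 261.273716
L = 5.25 × 261.273716 = 1371.687009
V = π·4² × L = 50.265482 × 1371.687009 = 68948.509312

L=1371.687 V=68948.509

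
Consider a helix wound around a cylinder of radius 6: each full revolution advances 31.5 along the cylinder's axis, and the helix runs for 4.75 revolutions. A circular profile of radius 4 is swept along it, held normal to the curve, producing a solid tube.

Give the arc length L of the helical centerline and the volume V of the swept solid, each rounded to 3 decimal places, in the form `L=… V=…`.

2πR = 2π·6 = 37.699112
per-turn = √(37.699112² + 31.5²) = √(1421.2230 + 992.25) = √2413.4730 = 49.127111
L = 4.75 × 49.127111 = 233.353777
V = π·4² × L = 50.265482 × 233.353777 = 11729.640193

L=233.354 V=11729.640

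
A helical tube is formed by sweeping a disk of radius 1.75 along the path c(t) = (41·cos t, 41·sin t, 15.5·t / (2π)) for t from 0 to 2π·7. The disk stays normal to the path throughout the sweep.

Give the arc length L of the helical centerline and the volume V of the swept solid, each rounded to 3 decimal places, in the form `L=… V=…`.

2πR = 2π·41 = 257.610598
per-turn = √(257.610598² + 15.5²) = √(66363.2200 + 240.25) = √66603.4700 = 258.076481
L = 7 × 258.076481 = 1806.535366
V = π·1.75² × L = 9.621128 × 1806.535366 = 17380.907095

L=1806.535 V=17380.907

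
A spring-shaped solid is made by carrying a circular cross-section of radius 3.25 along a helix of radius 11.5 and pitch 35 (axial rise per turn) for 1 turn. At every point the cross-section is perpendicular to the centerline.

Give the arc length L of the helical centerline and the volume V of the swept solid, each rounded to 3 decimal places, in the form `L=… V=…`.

L=80.287 V=2664.173

2πR = 2π·11.5 = 72.256631
per-turn = √(72.256631² + 35²) = √(5221.0207 + 1225) = √6446.0207 = 80.287114
L = 1 × 80.287114 = 80.287114
V = π·3.25² × L = 33.183072 × 80.287114 = 2664.173128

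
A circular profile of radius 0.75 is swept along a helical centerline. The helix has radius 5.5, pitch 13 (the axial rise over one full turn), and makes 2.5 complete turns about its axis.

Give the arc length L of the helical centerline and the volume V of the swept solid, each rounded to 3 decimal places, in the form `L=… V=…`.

L=92.305 V=163.116

2πR = 2π·5.5 = 34.557519
per-turn = √(34.557519² + 13²) = √(1194.2221 + 169) = √1363.2221 = 36.921838
L = 2.5 × 36.921838 = 92.304595
V = π·0.75² × L = 1.767146 × 92.304595 = 163.115684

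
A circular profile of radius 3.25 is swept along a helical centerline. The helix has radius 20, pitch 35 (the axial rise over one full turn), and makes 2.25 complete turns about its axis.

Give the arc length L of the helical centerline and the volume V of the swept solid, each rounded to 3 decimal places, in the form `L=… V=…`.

2πR = 2π·20 = 125.663706
per-turn = √(125.663706² + 35²) = √(15791.3670 + 1225) = √17016.3670 = 130.446798
L = 2.25 × 130.446798 = 293.505295
V = π·3.25² × L = 33.183072 × 293.505295 = 9739.407452

L=293.505 V=9739.407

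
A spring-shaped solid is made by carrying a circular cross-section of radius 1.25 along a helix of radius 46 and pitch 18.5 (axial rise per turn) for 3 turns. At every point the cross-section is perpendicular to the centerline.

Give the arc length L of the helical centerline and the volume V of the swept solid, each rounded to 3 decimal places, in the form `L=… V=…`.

L=868.854 V=4264.977

2πR = 2π·46 = 289.026524
per-turn = √(289.026524² + 18.5²) = √(83536.3317 + 342.25) = √83878.5817 = 289.617993
L = 3 × 289.617993 = 868.853978
V = π·1.25² × L = 4.908739 × 868.853978 = 4264.976990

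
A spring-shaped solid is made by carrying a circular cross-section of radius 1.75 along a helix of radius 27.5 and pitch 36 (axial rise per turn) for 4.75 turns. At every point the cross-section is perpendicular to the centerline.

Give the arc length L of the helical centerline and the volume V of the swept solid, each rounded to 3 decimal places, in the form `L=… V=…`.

2πR = 2π·27.5 = 172.787596
per-turn = √(172.787596² + 36²) = √(29855.5533 + 1296) = √31151.5533 = 176.498026
L = 4.75 × 176.498026 = 838.365625
V = π·1.75² × L = 9.621128 × 838.365625 = 8066.022574

L=838.366 V=8066.023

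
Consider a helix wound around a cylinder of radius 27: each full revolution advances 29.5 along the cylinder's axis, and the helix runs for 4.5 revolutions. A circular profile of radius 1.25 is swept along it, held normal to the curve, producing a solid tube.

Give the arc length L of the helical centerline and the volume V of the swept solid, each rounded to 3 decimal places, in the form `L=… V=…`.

L=774.863 V=3803.600

2πR = 2π·27 = 169.646003
per-turn = √(169.646003² + 29.5²) = √(28779.7664 + 870.25) = √29650.0164 = 172.191801
L = 4.5 × 172.191801 = 774.863106
V = π·1.25² × L = 4.908739 × 774.863106 = 3803.600376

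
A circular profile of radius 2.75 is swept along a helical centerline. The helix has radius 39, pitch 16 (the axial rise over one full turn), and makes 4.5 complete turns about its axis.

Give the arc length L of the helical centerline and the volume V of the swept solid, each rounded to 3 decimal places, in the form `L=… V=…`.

L=1105.047 V=26254.035

2πR = 2π·39 = 245.044227
per-turn = √(245.044227² + 16²) = √(60046.6732 + 256) = √60302.6732 = 245.566026
L = 4.5 × 245.566026 = 1105.047117
V = π·2.75² × L = 23.758294 × 1105.047117 = 26254.034790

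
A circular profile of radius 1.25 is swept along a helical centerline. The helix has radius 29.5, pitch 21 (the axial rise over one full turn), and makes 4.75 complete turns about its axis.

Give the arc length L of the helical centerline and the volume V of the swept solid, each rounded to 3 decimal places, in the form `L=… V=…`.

L=886.064 V=4349.456

2πR = 2π·29.5 = 185.353967
per-turn = √(185.353967² + 21²) = √(34356.0929 + 441) = √34797.0929 = 186.539789
L = 4.75 × 186.539789 = 886.063998
V = π·1.25² × L = 4.908739 × 886.063998 = 4349.456481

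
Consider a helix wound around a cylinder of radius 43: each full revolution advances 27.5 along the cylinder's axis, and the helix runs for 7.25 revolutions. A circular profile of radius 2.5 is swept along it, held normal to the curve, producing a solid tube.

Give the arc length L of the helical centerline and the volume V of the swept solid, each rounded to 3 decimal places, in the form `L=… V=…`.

L=1968.904 V=38659.331

2πR = 2π·43 = 270.176968
per-turn = √(270.176968² + 27.5²) = √(72995.5942 + 756.25) = √73751.8442 = 271.572908
L = 7.25 × 271.572908 = 1968.903580
V = π·2.5² × L = 19.634954 × 1968.903580 = 38659.331395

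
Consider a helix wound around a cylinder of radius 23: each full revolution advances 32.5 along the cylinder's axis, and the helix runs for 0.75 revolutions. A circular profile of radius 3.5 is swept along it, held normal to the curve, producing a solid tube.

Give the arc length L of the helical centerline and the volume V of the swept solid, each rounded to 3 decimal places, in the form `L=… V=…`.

2πR = 2π·23 = 144.513262
per-turn = √(144.513262² + 32.5²) = √(20884.0829 + 1056.25) = √21940.3329 = 148.122695
L = 0.75 × 148.122695 = 111.092022
V = π·3.5² × L = 38.484510 × 111.092022 = 4275.322017

L=111.092 V=4275.322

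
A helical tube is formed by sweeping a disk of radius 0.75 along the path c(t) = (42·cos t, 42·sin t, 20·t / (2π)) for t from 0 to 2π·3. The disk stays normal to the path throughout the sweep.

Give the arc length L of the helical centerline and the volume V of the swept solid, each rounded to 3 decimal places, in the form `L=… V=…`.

L=793.952 V=1403.029

2πR = 2π·42 = 263.893783
per-turn = √(263.893783² + 20²) = √(69639.9287 + 400) = √70039.9287 = 264.650578
L = 3 × 264.650578 = 793.951735
V = π·0.75² × L = 1.767146 × 793.951735 = 1403.028528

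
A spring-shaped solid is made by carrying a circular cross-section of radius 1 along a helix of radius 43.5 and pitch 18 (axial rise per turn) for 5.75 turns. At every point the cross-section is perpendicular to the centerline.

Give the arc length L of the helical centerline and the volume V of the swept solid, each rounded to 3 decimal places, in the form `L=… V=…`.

L=1574.986 V=4947.965

2πR = 2π·43.5 = 273.318561
per-turn = √(273.318561² + 18²) = √(74703.0357 + 324) = √75027.0357 = 273.910635
L = 5.75 × 273.910635 = 1574.986149
V = π·1² × L = 3.141593 × 1574.986149 = 4947.964914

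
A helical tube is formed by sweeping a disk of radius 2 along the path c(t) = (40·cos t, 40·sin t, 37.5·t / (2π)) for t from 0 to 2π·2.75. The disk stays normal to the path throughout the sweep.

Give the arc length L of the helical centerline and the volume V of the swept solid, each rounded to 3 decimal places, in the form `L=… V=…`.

L=698.802 V=8781.399

2πR = 2π·40 = 251.327412
per-turn = √(251.327412² + 37.5²) = √(63165.4682 + 1406.25) = √64571.7182 = 254.109658
L = 2.75 × 254.109658 = 698.801559
V = π·2² × L = 12.566371 × 698.801559 = 8781.399374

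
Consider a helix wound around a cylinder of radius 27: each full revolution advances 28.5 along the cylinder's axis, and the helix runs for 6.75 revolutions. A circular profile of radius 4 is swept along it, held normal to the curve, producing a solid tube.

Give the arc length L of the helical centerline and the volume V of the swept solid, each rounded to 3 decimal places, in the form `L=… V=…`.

2πR = 2π·27 = 169.646003
per-turn = √(169.646003² + 28.5²) = √(28779.7664 + 812.25) = √29592.0164 = 172.023302
L = 6.75 × 172.023302 = 1161.157289
V = π·4² × L = 50.265482 × 1161.157289 = 58366.131318

L=1161.157 V=58366.131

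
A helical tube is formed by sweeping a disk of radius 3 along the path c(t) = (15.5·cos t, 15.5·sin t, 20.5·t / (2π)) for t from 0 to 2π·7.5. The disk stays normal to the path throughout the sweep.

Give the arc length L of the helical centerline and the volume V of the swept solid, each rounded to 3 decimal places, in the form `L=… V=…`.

L=746.427 V=21104.719

2πR = 2π·15.5 = 97.389372
per-turn = √(97.389372² + 20.5²) = √(9484.6898 + 420.25) = √9904.9398 = 99.523564
L = 7.5 × 99.523564 = 746.426731
V = π·3² × L = 28.274334 × 746.426731 = 21104.718623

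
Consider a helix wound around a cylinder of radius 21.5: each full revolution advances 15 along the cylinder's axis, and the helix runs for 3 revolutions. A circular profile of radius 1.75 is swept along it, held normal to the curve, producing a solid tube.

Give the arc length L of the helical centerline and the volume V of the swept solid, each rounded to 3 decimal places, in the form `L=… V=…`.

2πR = 2π·21.5 = 135.088484
per-turn = √(135.088484² + 15²) = √(18248.8985 + 225) = √18473.8985 = 135.918720
L = 3 × 135.918720 = 407.756161
V = π·1.75² × L = 9.621128 × 407.756161 = 3923.074015

L=407.756 V=3923.074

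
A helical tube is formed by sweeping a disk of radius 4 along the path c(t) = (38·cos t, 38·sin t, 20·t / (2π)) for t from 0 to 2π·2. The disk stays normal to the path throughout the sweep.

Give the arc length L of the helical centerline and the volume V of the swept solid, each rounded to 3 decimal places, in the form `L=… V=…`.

2πR = 2π·38 = 238.761042
per-turn = √(238.761042² + 20²) = √(57006.8350 + 400) = √57406.8350 = 239.597235
L = 2 × 239.597235 = 479.194470
V = π·4² × L = 50.265482 × 479.194470 = 24086.941226

L=479.194 V=24086.941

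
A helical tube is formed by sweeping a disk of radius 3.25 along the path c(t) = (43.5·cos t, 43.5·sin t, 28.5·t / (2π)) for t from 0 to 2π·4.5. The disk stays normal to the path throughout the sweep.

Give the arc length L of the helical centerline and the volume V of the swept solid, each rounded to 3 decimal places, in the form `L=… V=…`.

2πR = 2π·43.5 = 273.318561
per-turn = √(273.318561² + 28.5²) = √(74703.0357 + 812.25) = √75515.2857 = 274.800447
L = 4.5 × 274.800447 = 1236.602012
V = π·3.25² × L = 33.183072 × 1236.602012 = 41034.254093

L=1236.602 V=41034.254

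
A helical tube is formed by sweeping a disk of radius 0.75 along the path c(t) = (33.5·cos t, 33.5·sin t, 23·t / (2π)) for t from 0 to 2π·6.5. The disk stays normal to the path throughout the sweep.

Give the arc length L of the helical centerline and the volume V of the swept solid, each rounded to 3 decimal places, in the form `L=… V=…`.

2πR = 2π·33.5 = 210.486708
per-turn = √(210.486708² + 23²) = √(44304.6542 + 529) = √44833.6542 = 211.739590
L = 6.5 × 211.739590 = 1376.307338
V = π·0.75² × L = 1.767146 × 1376.307338 = 2432.135825

L=1376.307 V=2432.136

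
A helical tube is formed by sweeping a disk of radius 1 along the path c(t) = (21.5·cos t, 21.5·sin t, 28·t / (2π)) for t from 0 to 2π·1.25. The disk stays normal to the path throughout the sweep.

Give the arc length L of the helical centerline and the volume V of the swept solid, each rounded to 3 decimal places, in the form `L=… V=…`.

2πR = 2π·21.5 = 135.088484
per-turn = √(135.088484² + 28²) = √(18248.8985 + 784) = √19032.8985 = 137.959771
L = 1.25 × 137.959771 = 172.449714
V = π·1² × L = 3.141593 × 172.449714 = 541.766756

L=172.450 V=541.767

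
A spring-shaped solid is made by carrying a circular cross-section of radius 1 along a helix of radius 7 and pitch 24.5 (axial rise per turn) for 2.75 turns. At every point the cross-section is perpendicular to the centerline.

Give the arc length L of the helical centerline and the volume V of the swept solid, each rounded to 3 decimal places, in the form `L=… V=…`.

L=138.451 V=434.956

2πR = 2π·7 = 43.982297
per-turn = √(43.982297² + 24.5²) = √(1934.4425 + 600.25) = √2534.6925 = 50.345729
L = 2.75 × 50.345729 = 138.450756
V = π·1² × L = 3.141593 × 138.450756 = 434.955877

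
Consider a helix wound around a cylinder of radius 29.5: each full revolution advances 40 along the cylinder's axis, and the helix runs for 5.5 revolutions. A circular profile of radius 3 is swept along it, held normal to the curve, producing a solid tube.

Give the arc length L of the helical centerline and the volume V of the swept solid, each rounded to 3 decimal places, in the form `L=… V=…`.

2πR = 2π·29.5 = 185.353967
per-turn = √(185.353967² + 40²) = √(34356.0929 + 1600) = √35956.0929 = 189.620919
L = 5.5 × 189.620919 = 1042.915054
V = π·3² × L = 28.274334 × 1042.915054 = 29487.728461

L=1042.915 V=29487.728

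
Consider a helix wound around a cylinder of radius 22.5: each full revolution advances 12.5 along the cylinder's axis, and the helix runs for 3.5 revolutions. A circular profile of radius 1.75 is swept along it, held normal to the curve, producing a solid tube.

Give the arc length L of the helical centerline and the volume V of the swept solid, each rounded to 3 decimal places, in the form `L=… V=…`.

2πR = 2π·22.5 = 141.371669
per-turn = √(141.371669² + 12.5²) = √(19985.9489 + 156.25) = √20142.1989 = 141.923215
L = 3.5 × 141.923215 = 496.731252
V = π·1.75² × L = 9.621128 × 496.731252 = 4779.114709

L=496.731 V=4779.115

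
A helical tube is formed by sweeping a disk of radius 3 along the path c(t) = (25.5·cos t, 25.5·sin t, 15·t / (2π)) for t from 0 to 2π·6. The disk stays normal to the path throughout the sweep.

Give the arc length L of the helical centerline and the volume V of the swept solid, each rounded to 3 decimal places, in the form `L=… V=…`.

L=965.531 V=27299.748

2πR = 2π·25.5 = 160.221225
per-turn = √(160.221225² + 15²) = √(25670.8410 + 225) = √25895.8410 = 160.921848
L = 6 × 160.921848 = 965.531086
V = π·3² × L = 28.274334 × 965.531086 = 27299.748294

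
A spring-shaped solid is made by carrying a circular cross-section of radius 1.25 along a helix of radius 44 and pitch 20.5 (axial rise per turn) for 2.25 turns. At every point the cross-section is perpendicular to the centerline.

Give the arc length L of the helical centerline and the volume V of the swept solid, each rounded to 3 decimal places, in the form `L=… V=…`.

L=623.743 V=3061.792

2πR = 2π·44 = 276.460154
per-turn = √(276.460154² + 20.5²) = √(76430.2165 + 420.25) = √76850.4665 = 277.219167
L = 2.25 × 277.219167 = 623.743125
V = π·1.25² × L = 4.908739 × 623.743125 = 3061.791907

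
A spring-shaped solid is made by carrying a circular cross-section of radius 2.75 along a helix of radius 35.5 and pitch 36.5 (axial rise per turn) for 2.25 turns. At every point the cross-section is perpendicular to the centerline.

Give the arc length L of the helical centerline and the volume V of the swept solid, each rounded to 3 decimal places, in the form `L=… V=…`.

2πR = 2π·35.5 = 223.053078
per-turn = √(223.053078² + 36.5²) = √(49752.6758 + 1332.25) = √51084.9258 = 226.019746
L = 2.25 × 226.019746 = 508.544430
V = π·2.75² × L = 23.758294 × 508.544430 = 12082.148294

L=508.544 V=12082.148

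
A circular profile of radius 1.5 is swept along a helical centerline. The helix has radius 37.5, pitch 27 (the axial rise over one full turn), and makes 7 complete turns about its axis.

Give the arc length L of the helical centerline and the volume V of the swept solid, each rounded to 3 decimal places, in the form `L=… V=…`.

L=1660.130 V=11734.766

2πR = 2π·37.5 = 235.619449
per-turn = √(235.619449² + 27²) = √(55516.5248 + 729) = √56245.5248 = 237.161390
L = 7 × 237.161390 = 1660.129728
V = π·1.5² × L = 7.068583 × 1660.129728 = 11734.765553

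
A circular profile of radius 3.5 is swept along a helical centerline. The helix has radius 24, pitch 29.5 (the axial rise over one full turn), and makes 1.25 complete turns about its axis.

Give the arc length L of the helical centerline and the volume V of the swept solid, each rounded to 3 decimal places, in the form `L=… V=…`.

2πR = 2π·24 = 150.796447
per-turn = √(150.796447² + 29.5²) = √(22739.5685 + 870.25) = √23609.8185 = 153.654868
L = 1.25 × 153.654868 = 192.068585
V = π·3.5² × L = 38.484510 × 192.068585 = 7391.665394

L=192.069 V=7391.665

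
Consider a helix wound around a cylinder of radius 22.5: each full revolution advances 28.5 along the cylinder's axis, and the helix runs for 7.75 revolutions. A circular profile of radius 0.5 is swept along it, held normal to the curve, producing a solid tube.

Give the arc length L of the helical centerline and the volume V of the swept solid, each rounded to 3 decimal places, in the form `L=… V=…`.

L=1117.673 V=877.818

2πR = 2π·22.5 = 141.371669
per-turn = √(141.371669² + 28.5²) = √(19985.9489 + 812.25) = √20798.1989 = 144.215807
L = 7.75 × 144.215807 = 1117.672502
V = π·0.5² × L = 0.785398 × 1117.672502 = 877.817931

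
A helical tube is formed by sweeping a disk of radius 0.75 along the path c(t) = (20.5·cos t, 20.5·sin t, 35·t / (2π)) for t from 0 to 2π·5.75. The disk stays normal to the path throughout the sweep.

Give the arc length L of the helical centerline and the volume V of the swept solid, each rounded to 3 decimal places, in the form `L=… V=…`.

2πR = 2π·20.5 = 128.805299
per-turn = √(128.805299² + 35²) = √(16590.8050 + 1225) = √17815.8050 = 133.475859
L = 5.75 × 133.475859 = 767.486191
V = π·0.75² × L = 1.767146 × 767.486191 = 1356.260050

L=767.486 V=1356.260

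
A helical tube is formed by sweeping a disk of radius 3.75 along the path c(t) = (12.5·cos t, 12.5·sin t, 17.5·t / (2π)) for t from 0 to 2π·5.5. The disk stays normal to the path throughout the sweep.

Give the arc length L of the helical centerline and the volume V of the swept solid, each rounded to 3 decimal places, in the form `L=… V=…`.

2πR = 2π·12.5 = 78.539816
per-turn = √(78.539816² + 17.5²) = √(6168.5028 + 306.25) = √6474.7528 = 80.465848
L = 5.5 × 80.465848 = 442.562166
V = π·3.75² × L = 44.178647 × 442.562166 = 19551.797567

L=442.562 V=19551.798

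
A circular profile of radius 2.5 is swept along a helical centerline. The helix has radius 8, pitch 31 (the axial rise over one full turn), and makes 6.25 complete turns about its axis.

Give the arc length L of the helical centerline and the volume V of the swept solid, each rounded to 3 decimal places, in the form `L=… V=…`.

2πR = 2π·8 = 50.265482
per-turn = √(50.265482² + 31²) = √(2526.6187 + 961) = √3487.6187 = 59.056064
L = 6.25 × 59.056064 = 369.100402
V = π·2.5² × L = 19.634954 × 369.100402 = 7247.269439

L=369.100 V=7247.269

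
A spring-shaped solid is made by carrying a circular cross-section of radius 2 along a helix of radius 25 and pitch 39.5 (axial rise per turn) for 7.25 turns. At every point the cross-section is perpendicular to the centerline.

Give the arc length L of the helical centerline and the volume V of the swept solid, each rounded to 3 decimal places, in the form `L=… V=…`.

2πR = 2π·25 = 157.079633
per-turn = √(157.079633² + 39.5²) = √(24674.0110 + 1560.25) = √26234.2610 = 161.969939
L = 7.25 × 161.969939 = 1174.282055
V = π·2² × L = 12.566371 × 1174.282055 = 14756.463505

L=1174.282 V=14756.464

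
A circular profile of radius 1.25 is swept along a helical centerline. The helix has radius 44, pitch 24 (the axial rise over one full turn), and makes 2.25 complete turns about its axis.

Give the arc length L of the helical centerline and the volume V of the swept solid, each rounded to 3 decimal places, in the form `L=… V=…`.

2πR = 2π·44 = 276.460154
per-turn = √(276.460154² + 24²) = √(76430.2165 + 576) = √77006.2165 = 277.499940
L = 2.25 × 277.499940 = 624.374864
V = π·1.25² × L = 4.908739 × 624.374864 = 3064.892947

L=624.375 V=3064.893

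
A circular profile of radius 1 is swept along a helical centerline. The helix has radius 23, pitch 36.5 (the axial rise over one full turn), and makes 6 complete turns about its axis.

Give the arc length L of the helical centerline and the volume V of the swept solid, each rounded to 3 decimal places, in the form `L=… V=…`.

2πR = 2π·23 = 144.513262
per-turn = √(144.513262² + 36.5²) = √(20884.0829 + 1332.25) = √22216.3329 = 149.051444
L = 6 × 149.051444 = 894.308663
V = π·1² × L = 3.141593 × 894.308663 = 2809.553526

L=894.309 V=2809.554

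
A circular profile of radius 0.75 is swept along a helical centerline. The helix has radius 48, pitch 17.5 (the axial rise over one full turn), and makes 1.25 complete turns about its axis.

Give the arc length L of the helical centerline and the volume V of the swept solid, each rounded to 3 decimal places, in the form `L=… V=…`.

L=377.625 V=667.319

2πR = 2π·48 = 301.592895
per-turn = √(301.592895² + 17.5²) = √(90958.2742 + 306.25) = √91264.5242 = 302.100189
L = 1.25 × 302.100189 = 377.625236
V = π·0.75² × L = 1.767146 × 377.625236 = 667.318876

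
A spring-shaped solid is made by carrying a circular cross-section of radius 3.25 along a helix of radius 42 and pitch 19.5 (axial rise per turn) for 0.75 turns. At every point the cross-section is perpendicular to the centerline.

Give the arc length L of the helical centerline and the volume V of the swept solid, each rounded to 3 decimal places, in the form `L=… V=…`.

2πR = 2π·42 = 263.893783
per-turn = √(263.893783² + 19.5²) = √(69639.9287 + 380.25) = √70020.1787 = 264.613262
L = 0.75 × 264.613262 = 198.459947
V = π·3.25² × L = 33.183072 × 198.459947 = 6585.510785

L=198.460 V=6585.511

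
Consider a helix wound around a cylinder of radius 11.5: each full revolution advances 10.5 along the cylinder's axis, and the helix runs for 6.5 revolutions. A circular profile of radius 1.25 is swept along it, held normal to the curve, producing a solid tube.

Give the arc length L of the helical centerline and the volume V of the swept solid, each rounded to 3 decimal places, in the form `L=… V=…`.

2πR = 2π·11.5 = 72.256631
per-turn = √(72.256631² + 10.5²) = √(5221.0207 + 110.25) = √5331.2707 = 73.015551
L = 6.5 × 73.015551 = 474.601083
V = π·1.25² × L = 4.908739 × 474.601083 = 2329.692620

L=474.601 V=2329.693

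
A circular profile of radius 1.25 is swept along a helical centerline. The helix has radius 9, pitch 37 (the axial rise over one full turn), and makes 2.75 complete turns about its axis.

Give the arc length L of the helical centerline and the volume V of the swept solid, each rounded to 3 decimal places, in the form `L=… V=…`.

L=185.839 V=912.234

2πR = 2π·9 = 56.548668
per-turn = √(56.548668² + 37²) = √(3197.7518 + 1369) = √4566.7518 = 67.577747
L = 2.75 × 67.577747 = 185.838803
V = π·1.25² × L = 4.908739 × 185.838803 = 912.234091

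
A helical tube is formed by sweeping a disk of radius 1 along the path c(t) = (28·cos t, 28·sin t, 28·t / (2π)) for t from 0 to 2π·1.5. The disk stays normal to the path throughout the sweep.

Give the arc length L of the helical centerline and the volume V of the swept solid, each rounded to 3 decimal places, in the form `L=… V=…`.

L=267.215 V=839.481

2πR = 2π·28 = 175.929189
per-turn = √(175.929189² + 28²) = √(30951.0794 + 784) = √31735.0794 = 178.143424
L = 1.5 × 178.143424 = 267.215136
V = π·1² × L = 3.141593 × 267.215136 = 839.481107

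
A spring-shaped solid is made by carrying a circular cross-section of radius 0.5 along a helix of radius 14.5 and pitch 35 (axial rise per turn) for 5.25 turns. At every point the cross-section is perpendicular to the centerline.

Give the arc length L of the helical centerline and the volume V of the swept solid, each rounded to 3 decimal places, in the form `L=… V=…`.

2πR = 2π·14.5 = 91.106187
per-turn = √(91.106187² + 35²) = √(8300.3373 + 1225) = √9525.3373 = 97.597835
L = 5.25 × 97.597835 = 512.388631
V = π·0.5² × L = 0.785398 × 512.388631 = 402.429090

L=512.389 V=402.429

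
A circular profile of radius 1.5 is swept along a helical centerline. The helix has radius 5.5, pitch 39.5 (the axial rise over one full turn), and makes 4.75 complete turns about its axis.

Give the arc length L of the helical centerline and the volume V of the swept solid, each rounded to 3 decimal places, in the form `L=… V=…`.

2πR = 2π·5.5 = 34.557519
per-turn = √(34.557519² + 39.5²) = √(1194.2221 + 1560.25) = √2754.4721 = 52.483065
L = 4.75 × 52.483065 = 249.294560
V = π·1.5² × L = 7.068583 × 249.294560 = 1762.159404

L=249.295 V=1762.159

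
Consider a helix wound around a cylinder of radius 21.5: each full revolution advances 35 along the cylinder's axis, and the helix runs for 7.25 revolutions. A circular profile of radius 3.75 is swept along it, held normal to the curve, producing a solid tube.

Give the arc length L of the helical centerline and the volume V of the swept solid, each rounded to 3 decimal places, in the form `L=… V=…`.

L=1011.730 V=44696.845

2πR = 2π·21.5 = 135.088484
per-turn = √(135.088484² + 35²) = √(18248.8985 + 1225) = √19473.8985 = 139.548911
L = 7.25 × 139.548911 = 1011.729604
V = π·3.75² × L = 44.178647 × 1011.729604 = 44696.844728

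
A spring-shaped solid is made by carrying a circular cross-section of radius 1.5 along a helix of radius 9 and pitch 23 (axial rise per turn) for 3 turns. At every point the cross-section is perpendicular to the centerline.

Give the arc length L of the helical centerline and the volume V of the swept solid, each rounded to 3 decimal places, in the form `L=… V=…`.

L=183.141 V=1294.550

2πR = 2π·9 = 56.548668
per-turn = √(56.548668² + 23²) = √(3197.7518 + 529) = √3726.7518 = 61.047128
L = 3 × 61.047128 = 183.141384
V = π·1.5² × L = 7.068583 × 183.141384 = 1294.550158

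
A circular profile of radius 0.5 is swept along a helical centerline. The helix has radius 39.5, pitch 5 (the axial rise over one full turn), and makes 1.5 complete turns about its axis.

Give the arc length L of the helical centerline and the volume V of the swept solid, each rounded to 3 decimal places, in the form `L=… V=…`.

L=372.354 V=292.446

2πR = 2π·39.5 = 248.185820
per-turn = √(248.185820² + 5²) = √(61596.2011 + 25) = √61621.2011 = 248.236180
L = 1.5 × 248.236180 = 372.354270
V = π·0.5² × L = 0.785398 × 372.354270 = 292.446360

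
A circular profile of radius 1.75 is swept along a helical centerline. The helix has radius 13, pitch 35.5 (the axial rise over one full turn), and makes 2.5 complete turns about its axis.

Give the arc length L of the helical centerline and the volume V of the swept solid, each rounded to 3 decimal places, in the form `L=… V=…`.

2πR = 2π·13 = 81.681409
per-turn = √(81.681409² + 35.5²) = √(6671.8526 + 1260.25) = √7932.1026 = 89.062352
L = 2.5 × 89.062352 = 222.655880
V = π·1.75² × L = 9.621128 × 222.655880 = 2142.200615

L=222.656 V=2142.201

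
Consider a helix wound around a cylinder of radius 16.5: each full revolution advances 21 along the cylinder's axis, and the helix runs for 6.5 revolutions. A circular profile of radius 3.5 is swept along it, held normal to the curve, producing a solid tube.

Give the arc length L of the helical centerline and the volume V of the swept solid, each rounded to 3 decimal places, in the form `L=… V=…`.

L=687.557 V=26460.311

2πR = 2π·16.5 = 103.672558
per-turn = √(103.672558² + 21²) = √(10747.9992 + 441) = √11188.9992 = 105.778066
L = 6.5 × 105.778066 = 687.557427
V = π·3.5² × L = 38.484510 × 687.557427 = 26460.310693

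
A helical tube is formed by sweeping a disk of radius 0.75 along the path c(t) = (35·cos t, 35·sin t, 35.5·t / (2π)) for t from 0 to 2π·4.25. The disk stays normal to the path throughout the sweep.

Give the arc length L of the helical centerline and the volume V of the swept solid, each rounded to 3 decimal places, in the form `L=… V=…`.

L=946.723 V=1672.998

2πR = 2π·35 = 219.911486
per-turn = √(219.911486² + 35.5²) = √(48361.0616 + 1260.25) = √49621.3116 = 222.758415
L = 4.25 × 222.758415 = 946.723265
V = π·0.75² × L = 1.767146 × 946.723265 = 1672.998105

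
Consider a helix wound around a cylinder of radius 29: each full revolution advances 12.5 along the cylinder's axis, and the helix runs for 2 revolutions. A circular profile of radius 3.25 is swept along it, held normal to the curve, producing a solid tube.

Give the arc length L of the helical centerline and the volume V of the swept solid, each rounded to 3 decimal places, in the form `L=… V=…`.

L=365.281 V=12121.154

2πR = 2π·29 = 182.212374
per-turn = √(182.212374² + 12.5²) = √(33201.3492 + 156.25) = √33357.5992 = 182.640629
L = 2 × 182.640629 = 365.281257
V = π·3.25² × L = 33.183072 × 365.281257 = 12121.154403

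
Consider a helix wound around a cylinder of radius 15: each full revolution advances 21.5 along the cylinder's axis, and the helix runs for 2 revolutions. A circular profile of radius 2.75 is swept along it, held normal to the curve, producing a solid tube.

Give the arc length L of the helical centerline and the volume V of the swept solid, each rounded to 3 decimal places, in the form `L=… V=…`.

L=193.338 V=4593.381

2πR = 2π·15 = 94.247780
per-turn = √(94.247780² + 21.5²) = √(8882.6440 + 462.25) = √9344.8940 = 96.668992
L = 2 × 96.668992 = 193.337983
V = π·2.75² × L = 23.758294 × 193.337983 = 4593.380738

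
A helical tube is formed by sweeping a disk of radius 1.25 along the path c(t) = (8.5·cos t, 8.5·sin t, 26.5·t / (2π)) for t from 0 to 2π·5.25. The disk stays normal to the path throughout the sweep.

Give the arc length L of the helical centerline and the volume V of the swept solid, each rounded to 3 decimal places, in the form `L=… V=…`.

2πR = 2π·8.5 = 53.407075
per-turn = √(53.407075² + 26.5²) = √(2852.3157 + 702.25) = √3554.5657 = 59.620178
L = 5.25 × 59.620178 = 313.005937
V = π·1.25² × L = 4.908739 × 313.005937 = 1536.464298

L=313.006 V=1536.464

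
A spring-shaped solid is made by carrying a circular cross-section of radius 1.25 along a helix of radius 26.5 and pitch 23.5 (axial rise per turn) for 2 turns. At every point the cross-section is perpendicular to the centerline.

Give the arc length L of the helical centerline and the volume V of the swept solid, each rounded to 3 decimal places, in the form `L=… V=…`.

L=336.309 V=1650.854

2πR = 2π·26.5 = 166.504411
per-turn = √(166.504411² + 23.5²) = √(27723.7188 + 552.25) = √28275.9688 = 168.154598
L = 2 × 168.154598 = 336.309196
V = π·1.25² × L = 4.908739 × 336.309196 = 1650.853904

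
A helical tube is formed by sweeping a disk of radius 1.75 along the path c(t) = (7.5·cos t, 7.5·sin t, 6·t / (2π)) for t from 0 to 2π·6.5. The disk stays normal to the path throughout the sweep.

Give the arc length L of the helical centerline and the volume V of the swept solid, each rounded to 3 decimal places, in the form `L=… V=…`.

L=308.778 V=2970.794

2πR = 2π·7.5 = 47.123890
per-turn = √(47.123890² + 6²) = √(2220.6610 + 36) = √2256.6610 = 47.504326
L = 6.5 × 47.504326 = 308.778119
V = π·1.75² × L = 9.621128 × 308.778119 = 2970.793654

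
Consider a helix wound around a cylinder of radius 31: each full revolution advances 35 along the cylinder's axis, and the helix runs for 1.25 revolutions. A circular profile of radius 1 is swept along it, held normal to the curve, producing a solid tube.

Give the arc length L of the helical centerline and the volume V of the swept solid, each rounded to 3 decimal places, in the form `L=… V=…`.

L=247.373 V=777.145

2πR = 2π·31 = 194.778745
per-turn = √(194.778745² + 35²) = √(37938.7593 + 1225) = √39163.7593 = 197.898356
L = 1.25 × 197.898356 = 247.372945
V = π·1² × L = 3.141593 × 247.372945 = 777.145027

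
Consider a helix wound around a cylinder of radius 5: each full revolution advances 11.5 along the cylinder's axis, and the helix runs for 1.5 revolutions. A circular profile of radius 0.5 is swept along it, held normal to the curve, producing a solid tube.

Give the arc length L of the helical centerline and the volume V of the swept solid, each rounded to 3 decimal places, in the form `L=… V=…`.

L=50.182 V=39.413

2πR = 2π·5 = 31.415927
per-turn = √(31.415927² + 11.5²) = √(986.9604 + 132.25) = √1119.2104 = 33.454603
L = 1.5 × 33.454603 = 50.181904
V = π·0.5² × L = 0.785398 × 50.181904 = 39.412775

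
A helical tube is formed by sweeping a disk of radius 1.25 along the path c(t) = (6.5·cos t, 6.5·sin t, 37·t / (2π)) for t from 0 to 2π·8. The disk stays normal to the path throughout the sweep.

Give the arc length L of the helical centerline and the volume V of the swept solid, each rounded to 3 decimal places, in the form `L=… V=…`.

2πR = 2π·6.5 = 40.840704
per-turn = √(40.840704² + 37²) = √(1667.9631 + 1369) = √3036.9631 = 55.108649
L = 8 × 55.108649 = 440.869188
V = π·1.25² × L = 4.908739 × 440.869188 = 2164.111567

L=440.869 V=2164.112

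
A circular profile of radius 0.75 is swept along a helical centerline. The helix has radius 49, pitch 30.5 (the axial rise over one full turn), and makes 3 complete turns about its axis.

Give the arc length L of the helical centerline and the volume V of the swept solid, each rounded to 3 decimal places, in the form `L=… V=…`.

L=928.149 V=1640.175

2πR = 2π·49 = 307.876080
per-turn = √(307.876080² + 30.5²) = √(94787.6807 + 930.25) = √95717.9307 = 309.383145
L = 3 × 309.383145 = 928.149436
V = π·0.75² × L = 1.767146 × 928.149436 = 1640.175441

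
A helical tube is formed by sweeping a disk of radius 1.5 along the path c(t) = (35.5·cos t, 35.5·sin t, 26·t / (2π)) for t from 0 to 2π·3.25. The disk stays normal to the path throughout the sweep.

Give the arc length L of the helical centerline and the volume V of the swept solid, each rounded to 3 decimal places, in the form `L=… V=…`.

L=729.831 V=5158.869

2πR = 2π·35.5 = 223.053078
per-turn = √(223.053078² + 26²) = √(49752.6758 + 676) = √50428.6758 = 224.563300
L = 3.25 × 224.563300 = 729.830726
V = π·1.5² × L = 7.068583 × 729.830726 = 5158.869403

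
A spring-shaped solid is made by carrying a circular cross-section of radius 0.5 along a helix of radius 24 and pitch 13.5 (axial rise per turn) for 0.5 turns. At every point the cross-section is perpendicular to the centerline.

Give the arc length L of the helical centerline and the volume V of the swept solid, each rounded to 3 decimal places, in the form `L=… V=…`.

2πR = 2π·24 = 150.796447
per-turn = √(150.796447² + 13.5²) = √(22739.5685 + 182.25) = √22921.8185 = 151.399533
L = 0.5 × 151.399533 = 75.699766
V = π·0.5² × L = 0.785398 × 75.699766 = 59.454458

L=75.700 V=59.454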